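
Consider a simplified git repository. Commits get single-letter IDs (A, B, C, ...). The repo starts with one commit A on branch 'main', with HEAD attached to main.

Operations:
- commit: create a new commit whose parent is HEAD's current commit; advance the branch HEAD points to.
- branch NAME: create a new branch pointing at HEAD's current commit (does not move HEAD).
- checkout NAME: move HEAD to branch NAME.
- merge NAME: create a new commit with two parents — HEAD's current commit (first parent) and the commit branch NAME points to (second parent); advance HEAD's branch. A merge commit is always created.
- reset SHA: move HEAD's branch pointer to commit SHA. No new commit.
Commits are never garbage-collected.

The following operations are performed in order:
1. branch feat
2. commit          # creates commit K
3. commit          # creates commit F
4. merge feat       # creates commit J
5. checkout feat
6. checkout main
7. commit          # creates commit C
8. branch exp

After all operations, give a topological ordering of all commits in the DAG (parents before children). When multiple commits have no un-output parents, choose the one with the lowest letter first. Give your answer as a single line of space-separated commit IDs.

Answer: A K F J C

Derivation:
After op 1 (branch): HEAD=main@A [feat=A main=A]
After op 2 (commit): HEAD=main@K [feat=A main=K]
After op 3 (commit): HEAD=main@F [feat=A main=F]
After op 4 (merge): HEAD=main@J [feat=A main=J]
After op 5 (checkout): HEAD=feat@A [feat=A main=J]
After op 6 (checkout): HEAD=main@J [feat=A main=J]
After op 7 (commit): HEAD=main@C [feat=A main=C]
After op 8 (branch): HEAD=main@C [exp=C feat=A main=C]
commit A: parents=[]
commit C: parents=['J']
commit F: parents=['K']
commit J: parents=['F', 'A']
commit K: parents=['A']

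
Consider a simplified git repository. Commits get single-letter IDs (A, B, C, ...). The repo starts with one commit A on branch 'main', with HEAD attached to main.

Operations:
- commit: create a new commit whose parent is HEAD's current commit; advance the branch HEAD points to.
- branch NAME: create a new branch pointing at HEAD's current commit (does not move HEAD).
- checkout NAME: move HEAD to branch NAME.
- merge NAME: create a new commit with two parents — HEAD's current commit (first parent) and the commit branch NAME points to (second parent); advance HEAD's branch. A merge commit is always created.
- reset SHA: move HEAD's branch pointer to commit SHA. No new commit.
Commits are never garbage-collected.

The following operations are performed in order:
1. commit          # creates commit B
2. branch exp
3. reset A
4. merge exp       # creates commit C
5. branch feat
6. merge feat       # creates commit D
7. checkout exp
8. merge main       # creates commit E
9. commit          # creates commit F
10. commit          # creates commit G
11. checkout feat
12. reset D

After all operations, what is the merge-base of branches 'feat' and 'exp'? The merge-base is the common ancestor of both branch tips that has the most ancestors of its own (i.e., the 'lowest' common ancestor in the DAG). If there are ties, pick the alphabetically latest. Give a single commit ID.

After op 1 (commit): HEAD=main@B [main=B]
After op 2 (branch): HEAD=main@B [exp=B main=B]
After op 3 (reset): HEAD=main@A [exp=B main=A]
After op 4 (merge): HEAD=main@C [exp=B main=C]
After op 5 (branch): HEAD=main@C [exp=B feat=C main=C]
After op 6 (merge): HEAD=main@D [exp=B feat=C main=D]
After op 7 (checkout): HEAD=exp@B [exp=B feat=C main=D]
After op 8 (merge): HEAD=exp@E [exp=E feat=C main=D]
After op 9 (commit): HEAD=exp@F [exp=F feat=C main=D]
After op 10 (commit): HEAD=exp@G [exp=G feat=C main=D]
After op 11 (checkout): HEAD=feat@C [exp=G feat=C main=D]
After op 12 (reset): HEAD=feat@D [exp=G feat=D main=D]
ancestors(feat=D): ['A', 'B', 'C', 'D']
ancestors(exp=G): ['A', 'B', 'C', 'D', 'E', 'F', 'G']
common: ['A', 'B', 'C', 'D']

Answer: D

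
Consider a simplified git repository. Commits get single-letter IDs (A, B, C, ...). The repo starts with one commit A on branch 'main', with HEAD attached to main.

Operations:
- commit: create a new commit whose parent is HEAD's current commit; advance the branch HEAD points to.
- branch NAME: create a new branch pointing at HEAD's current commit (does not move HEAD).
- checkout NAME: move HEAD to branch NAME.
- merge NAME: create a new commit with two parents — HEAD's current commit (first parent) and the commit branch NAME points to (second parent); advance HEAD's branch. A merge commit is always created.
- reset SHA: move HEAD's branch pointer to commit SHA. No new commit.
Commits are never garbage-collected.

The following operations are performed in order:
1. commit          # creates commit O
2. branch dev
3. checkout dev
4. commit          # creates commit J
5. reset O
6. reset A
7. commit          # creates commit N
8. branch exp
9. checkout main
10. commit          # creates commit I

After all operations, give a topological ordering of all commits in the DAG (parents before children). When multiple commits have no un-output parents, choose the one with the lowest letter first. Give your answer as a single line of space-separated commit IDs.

Answer: A N O I J

Derivation:
After op 1 (commit): HEAD=main@O [main=O]
After op 2 (branch): HEAD=main@O [dev=O main=O]
After op 3 (checkout): HEAD=dev@O [dev=O main=O]
After op 4 (commit): HEAD=dev@J [dev=J main=O]
After op 5 (reset): HEAD=dev@O [dev=O main=O]
After op 6 (reset): HEAD=dev@A [dev=A main=O]
After op 7 (commit): HEAD=dev@N [dev=N main=O]
After op 8 (branch): HEAD=dev@N [dev=N exp=N main=O]
After op 9 (checkout): HEAD=main@O [dev=N exp=N main=O]
After op 10 (commit): HEAD=main@I [dev=N exp=N main=I]
commit A: parents=[]
commit I: parents=['O']
commit J: parents=['O']
commit N: parents=['A']
commit O: parents=['A']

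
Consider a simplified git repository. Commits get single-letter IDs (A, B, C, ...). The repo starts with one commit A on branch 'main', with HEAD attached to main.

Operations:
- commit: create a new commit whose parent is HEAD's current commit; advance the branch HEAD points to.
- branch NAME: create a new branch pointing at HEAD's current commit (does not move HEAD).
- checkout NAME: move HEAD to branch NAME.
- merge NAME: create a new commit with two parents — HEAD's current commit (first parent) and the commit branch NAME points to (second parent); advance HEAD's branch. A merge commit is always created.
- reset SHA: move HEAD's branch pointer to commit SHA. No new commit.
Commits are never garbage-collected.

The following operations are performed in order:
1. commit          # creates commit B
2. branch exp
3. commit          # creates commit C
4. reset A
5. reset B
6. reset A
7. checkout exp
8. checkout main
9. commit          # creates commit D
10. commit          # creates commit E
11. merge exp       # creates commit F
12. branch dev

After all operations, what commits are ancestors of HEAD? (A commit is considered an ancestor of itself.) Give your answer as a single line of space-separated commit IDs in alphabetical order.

Answer: A B D E F

Derivation:
After op 1 (commit): HEAD=main@B [main=B]
After op 2 (branch): HEAD=main@B [exp=B main=B]
After op 3 (commit): HEAD=main@C [exp=B main=C]
After op 4 (reset): HEAD=main@A [exp=B main=A]
After op 5 (reset): HEAD=main@B [exp=B main=B]
After op 6 (reset): HEAD=main@A [exp=B main=A]
After op 7 (checkout): HEAD=exp@B [exp=B main=A]
After op 8 (checkout): HEAD=main@A [exp=B main=A]
After op 9 (commit): HEAD=main@D [exp=B main=D]
After op 10 (commit): HEAD=main@E [exp=B main=E]
After op 11 (merge): HEAD=main@F [exp=B main=F]
After op 12 (branch): HEAD=main@F [dev=F exp=B main=F]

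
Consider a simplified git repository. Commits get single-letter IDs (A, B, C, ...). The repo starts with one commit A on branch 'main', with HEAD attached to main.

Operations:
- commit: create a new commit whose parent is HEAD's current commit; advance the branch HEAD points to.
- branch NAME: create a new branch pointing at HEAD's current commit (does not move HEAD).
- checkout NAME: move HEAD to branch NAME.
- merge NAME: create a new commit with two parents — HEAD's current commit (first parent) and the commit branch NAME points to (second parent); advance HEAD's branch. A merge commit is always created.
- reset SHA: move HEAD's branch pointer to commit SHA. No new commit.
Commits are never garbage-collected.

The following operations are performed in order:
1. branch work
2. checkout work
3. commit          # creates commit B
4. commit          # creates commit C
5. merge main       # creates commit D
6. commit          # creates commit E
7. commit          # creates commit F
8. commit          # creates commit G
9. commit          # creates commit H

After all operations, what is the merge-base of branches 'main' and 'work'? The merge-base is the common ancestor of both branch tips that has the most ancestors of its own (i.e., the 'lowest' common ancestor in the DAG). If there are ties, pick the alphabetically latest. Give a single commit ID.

Answer: A

Derivation:
After op 1 (branch): HEAD=main@A [main=A work=A]
After op 2 (checkout): HEAD=work@A [main=A work=A]
After op 3 (commit): HEAD=work@B [main=A work=B]
After op 4 (commit): HEAD=work@C [main=A work=C]
After op 5 (merge): HEAD=work@D [main=A work=D]
After op 6 (commit): HEAD=work@E [main=A work=E]
After op 7 (commit): HEAD=work@F [main=A work=F]
After op 8 (commit): HEAD=work@G [main=A work=G]
After op 9 (commit): HEAD=work@H [main=A work=H]
ancestors(main=A): ['A']
ancestors(work=H): ['A', 'B', 'C', 'D', 'E', 'F', 'G', 'H']
common: ['A']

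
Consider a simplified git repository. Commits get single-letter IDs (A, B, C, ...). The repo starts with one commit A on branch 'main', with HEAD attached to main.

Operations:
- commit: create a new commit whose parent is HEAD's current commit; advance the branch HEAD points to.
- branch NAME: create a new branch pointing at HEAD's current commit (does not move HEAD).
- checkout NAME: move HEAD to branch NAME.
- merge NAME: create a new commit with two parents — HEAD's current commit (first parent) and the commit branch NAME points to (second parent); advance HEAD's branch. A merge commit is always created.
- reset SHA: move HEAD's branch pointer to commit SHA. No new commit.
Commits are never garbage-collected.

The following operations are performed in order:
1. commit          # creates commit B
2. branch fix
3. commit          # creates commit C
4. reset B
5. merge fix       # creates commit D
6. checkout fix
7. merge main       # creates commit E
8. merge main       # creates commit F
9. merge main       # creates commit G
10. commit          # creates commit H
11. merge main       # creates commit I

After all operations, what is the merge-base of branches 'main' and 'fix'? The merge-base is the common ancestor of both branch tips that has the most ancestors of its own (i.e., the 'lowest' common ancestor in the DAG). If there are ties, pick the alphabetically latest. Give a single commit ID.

After op 1 (commit): HEAD=main@B [main=B]
After op 2 (branch): HEAD=main@B [fix=B main=B]
After op 3 (commit): HEAD=main@C [fix=B main=C]
After op 4 (reset): HEAD=main@B [fix=B main=B]
After op 5 (merge): HEAD=main@D [fix=B main=D]
After op 6 (checkout): HEAD=fix@B [fix=B main=D]
After op 7 (merge): HEAD=fix@E [fix=E main=D]
After op 8 (merge): HEAD=fix@F [fix=F main=D]
After op 9 (merge): HEAD=fix@G [fix=G main=D]
After op 10 (commit): HEAD=fix@H [fix=H main=D]
After op 11 (merge): HEAD=fix@I [fix=I main=D]
ancestors(main=D): ['A', 'B', 'D']
ancestors(fix=I): ['A', 'B', 'D', 'E', 'F', 'G', 'H', 'I']
common: ['A', 'B', 'D']

Answer: D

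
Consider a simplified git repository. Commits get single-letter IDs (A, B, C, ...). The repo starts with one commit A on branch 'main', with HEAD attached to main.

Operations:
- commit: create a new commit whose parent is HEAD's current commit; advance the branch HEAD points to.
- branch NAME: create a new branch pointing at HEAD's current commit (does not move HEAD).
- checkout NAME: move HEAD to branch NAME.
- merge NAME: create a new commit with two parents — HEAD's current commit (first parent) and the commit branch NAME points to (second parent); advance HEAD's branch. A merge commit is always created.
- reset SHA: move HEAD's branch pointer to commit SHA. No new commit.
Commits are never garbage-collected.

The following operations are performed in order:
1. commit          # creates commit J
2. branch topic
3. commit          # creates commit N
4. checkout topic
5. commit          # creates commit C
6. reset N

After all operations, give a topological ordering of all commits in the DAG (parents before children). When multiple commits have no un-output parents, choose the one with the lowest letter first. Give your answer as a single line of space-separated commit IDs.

Answer: A J C N

Derivation:
After op 1 (commit): HEAD=main@J [main=J]
After op 2 (branch): HEAD=main@J [main=J topic=J]
After op 3 (commit): HEAD=main@N [main=N topic=J]
After op 4 (checkout): HEAD=topic@J [main=N topic=J]
After op 5 (commit): HEAD=topic@C [main=N topic=C]
After op 6 (reset): HEAD=topic@N [main=N topic=N]
commit A: parents=[]
commit C: parents=['J']
commit J: parents=['A']
commit N: parents=['J']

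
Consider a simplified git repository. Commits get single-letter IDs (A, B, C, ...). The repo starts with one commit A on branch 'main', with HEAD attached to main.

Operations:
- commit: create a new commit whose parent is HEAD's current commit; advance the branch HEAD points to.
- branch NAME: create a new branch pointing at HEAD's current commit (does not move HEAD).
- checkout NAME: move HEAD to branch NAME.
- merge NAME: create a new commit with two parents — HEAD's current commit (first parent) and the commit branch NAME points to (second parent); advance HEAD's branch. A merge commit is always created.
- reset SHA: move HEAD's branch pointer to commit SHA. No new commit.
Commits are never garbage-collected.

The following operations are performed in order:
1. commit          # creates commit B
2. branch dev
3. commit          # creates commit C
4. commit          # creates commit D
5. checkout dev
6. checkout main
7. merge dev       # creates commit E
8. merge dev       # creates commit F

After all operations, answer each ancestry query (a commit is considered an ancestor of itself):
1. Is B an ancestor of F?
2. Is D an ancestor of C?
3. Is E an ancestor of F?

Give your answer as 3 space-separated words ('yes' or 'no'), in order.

Answer: yes no yes

Derivation:
After op 1 (commit): HEAD=main@B [main=B]
After op 2 (branch): HEAD=main@B [dev=B main=B]
After op 3 (commit): HEAD=main@C [dev=B main=C]
After op 4 (commit): HEAD=main@D [dev=B main=D]
After op 5 (checkout): HEAD=dev@B [dev=B main=D]
After op 6 (checkout): HEAD=main@D [dev=B main=D]
After op 7 (merge): HEAD=main@E [dev=B main=E]
After op 8 (merge): HEAD=main@F [dev=B main=F]
ancestors(F) = {A,B,C,D,E,F}; B in? yes
ancestors(C) = {A,B,C}; D in? no
ancestors(F) = {A,B,C,D,E,F}; E in? yes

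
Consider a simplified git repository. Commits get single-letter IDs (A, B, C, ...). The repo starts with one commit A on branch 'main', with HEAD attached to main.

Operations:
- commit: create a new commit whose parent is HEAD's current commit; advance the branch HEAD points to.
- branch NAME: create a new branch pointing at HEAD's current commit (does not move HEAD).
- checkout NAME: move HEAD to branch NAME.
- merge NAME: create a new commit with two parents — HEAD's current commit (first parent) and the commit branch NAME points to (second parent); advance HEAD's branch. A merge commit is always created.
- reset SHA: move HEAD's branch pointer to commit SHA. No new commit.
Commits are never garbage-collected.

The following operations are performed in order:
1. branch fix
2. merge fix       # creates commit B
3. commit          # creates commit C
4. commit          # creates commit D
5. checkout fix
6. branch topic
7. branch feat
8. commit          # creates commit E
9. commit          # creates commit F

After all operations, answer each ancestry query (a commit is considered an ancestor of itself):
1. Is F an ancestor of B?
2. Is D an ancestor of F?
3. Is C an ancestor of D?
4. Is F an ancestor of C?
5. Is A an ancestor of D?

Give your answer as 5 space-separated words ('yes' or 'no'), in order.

After op 1 (branch): HEAD=main@A [fix=A main=A]
After op 2 (merge): HEAD=main@B [fix=A main=B]
After op 3 (commit): HEAD=main@C [fix=A main=C]
After op 4 (commit): HEAD=main@D [fix=A main=D]
After op 5 (checkout): HEAD=fix@A [fix=A main=D]
After op 6 (branch): HEAD=fix@A [fix=A main=D topic=A]
After op 7 (branch): HEAD=fix@A [feat=A fix=A main=D topic=A]
After op 8 (commit): HEAD=fix@E [feat=A fix=E main=D topic=A]
After op 9 (commit): HEAD=fix@F [feat=A fix=F main=D topic=A]
ancestors(B) = {A,B}; F in? no
ancestors(F) = {A,E,F}; D in? no
ancestors(D) = {A,B,C,D}; C in? yes
ancestors(C) = {A,B,C}; F in? no
ancestors(D) = {A,B,C,D}; A in? yes

Answer: no no yes no yes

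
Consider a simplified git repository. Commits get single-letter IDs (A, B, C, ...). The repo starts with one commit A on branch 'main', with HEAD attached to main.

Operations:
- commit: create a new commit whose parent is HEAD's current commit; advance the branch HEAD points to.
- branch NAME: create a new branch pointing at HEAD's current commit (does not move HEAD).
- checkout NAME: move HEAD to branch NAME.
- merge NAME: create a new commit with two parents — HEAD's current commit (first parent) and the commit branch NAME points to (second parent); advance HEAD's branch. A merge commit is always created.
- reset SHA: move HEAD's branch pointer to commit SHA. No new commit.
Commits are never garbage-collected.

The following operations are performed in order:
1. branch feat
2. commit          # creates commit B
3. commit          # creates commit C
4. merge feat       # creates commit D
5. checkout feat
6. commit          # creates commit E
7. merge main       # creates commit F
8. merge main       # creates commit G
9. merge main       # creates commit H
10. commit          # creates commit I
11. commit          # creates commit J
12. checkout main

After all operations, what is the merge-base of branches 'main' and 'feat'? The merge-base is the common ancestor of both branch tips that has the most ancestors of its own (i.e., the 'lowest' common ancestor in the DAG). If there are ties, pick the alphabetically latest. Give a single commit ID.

Answer: D

Derivation:
After op 1 (branch): HEAD=main@A [feat=A main=A]
After op 2 (commit): HEAD=main@B [feat=A main=B]
After op 3 (commit): HEAD=main@C [feat=A main=C]
After op 4 (merge): HEAD=main@D [feat=A main=D]
After op 5 (checkout): HEAD=feat@A [feat=A main=D]
After op 6 (commit): HEAD=feat@E [feat=E main=D]
After op 7 (merge): HEAD=feat@F [feat=F main=D]
After op 8 (merge): HEAD=feat@G [feat=G main=D]
After op 9 (merge): HEAD=feat@H [feat=H main=D]
After op 10 (commit): HEAD=feat@I [feat=I main=D]
After op 11 (commit): HEAD=feat@J [feat=J main=D]
After op 12 (checkout): HEAD=main@D [feat=J main=D]
ancestors(main=D): ['A', 'B', 'C', 'D']
ancestors(feat=J): ['A', 'B', 'C', 'D', 'E', 'F', 'G', 'H', 'I', 'J']
common: ['A', 'B', 'C', 'D']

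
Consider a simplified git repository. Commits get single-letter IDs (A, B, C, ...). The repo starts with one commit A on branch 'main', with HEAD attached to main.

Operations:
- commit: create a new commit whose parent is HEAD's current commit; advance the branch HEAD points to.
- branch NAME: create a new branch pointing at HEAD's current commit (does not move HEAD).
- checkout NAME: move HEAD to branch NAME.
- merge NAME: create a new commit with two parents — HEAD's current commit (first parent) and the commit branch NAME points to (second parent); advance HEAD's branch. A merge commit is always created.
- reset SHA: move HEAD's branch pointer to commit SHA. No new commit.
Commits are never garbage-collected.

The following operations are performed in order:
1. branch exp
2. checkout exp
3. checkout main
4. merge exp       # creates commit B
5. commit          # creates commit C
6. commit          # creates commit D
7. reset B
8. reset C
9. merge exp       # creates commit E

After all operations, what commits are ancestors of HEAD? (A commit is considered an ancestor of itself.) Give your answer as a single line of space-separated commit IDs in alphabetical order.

After op 1 (branch): HEAD=main@A [exp=A main=A]
After op 2 (checkout): HEAD=exp@A [exp=A main=A]
After op 3 (checkout): HEAD=main@A [exp=A main=A]
After op 4 (merge): HEAD=main@B [exp=A main=B]
After op 5 (commit): HEAD=main@C [exp=A main=C]
After op 6 (commit): HEAD=main@D [exp=A main=D]
After op 7 (reset): HEAD=main@B [exp=A main=B]
After op 8 (reset): HEAD=main@C [exp=A main=C]
After op 9 (merge): HEAD=main@E [exp=A main=E]

Answer: A B C E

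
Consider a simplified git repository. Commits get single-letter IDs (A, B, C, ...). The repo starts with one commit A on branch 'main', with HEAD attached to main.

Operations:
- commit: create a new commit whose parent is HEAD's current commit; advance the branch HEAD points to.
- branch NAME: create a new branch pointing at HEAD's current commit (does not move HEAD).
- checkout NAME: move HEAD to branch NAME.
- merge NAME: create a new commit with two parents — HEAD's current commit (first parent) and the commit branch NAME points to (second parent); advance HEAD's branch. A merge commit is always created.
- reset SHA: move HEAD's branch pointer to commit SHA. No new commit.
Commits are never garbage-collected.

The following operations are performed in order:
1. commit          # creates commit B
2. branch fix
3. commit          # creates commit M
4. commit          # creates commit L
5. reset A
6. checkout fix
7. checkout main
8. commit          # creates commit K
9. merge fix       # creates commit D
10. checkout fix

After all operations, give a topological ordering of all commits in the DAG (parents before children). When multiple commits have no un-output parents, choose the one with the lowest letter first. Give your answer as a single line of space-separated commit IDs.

After op 1 (commit): HEAD=main@B [main=B]
After op 2 (branch): HEAD=main@B [fix=B main=B]
After op 3 (commit): HEAD=main@M [fix=B main=M]
After op 4 (commit): HEAD=main@L [fix=B main=L]
After op 5 (reset): HEAD=main@A [fix=B main=A]
After op 6 (checkout): HEAD=fix@B [fix=B main=A]
After op 7 (checkout): HEAD=main@A [fix=B main=A]
After op 8 (commit): HEAD=main@K [fix=B main=K]
After op 9 (merge): HEAD=main@D [fix=B main=D]
After op 10 (checkout): HEAD=fix@B [fix=B main=D]
commit A: parents=[]
commit B: parents=['A']
commit D: parents=['K', 'B']
commit K: parents=['A']
commit L: parents=['M']
commit M: parents=['B']

Answer: A B K D M L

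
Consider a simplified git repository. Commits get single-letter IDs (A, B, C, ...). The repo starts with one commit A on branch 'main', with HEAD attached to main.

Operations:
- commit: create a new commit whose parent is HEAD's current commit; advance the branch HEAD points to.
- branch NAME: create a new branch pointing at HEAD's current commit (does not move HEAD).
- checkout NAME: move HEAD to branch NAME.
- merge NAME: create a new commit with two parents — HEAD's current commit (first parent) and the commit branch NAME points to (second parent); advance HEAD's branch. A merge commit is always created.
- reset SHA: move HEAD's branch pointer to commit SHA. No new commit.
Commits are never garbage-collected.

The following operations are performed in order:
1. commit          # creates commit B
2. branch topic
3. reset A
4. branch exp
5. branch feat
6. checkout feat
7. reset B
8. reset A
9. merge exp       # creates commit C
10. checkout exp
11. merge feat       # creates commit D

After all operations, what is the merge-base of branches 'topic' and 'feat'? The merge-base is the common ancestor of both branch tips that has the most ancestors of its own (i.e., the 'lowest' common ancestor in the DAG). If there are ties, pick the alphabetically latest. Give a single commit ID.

After op 1 (commit): HEAD=main@B [main=B]
After op 2 (branch): HEAD=main@B [main=B topic=B]
After op 3 (reset): HEAD=main@A [main=A topic=B]
After op 4 (branch): HEAD=main@A [exp=A main=A topic=B]
After op 5 (branch): HEAD=main@A [exp=A feat=A main=A topic=B]
After op 6 (checkout): HEAD=feat@A [exp=A feat=A main=A topic=B]
After op 7 (reset): HEAD=feat@B [exp=A feat=B main=A topic=B]
After op 8 (reset): HEAD=feat@A [exp=A feat=A main=A topic=B]
After op 9 (merge): HEAD=feat@C [exp=A feat=C main=A topic=B]
After op 10 (checkout): HEAD=exp@A [exp=A feat=C main=A topic=B]
After op 11 (merge): HEAD=exp@D [exp=D feat=C main=A topic=B]
ancestors(topic=B): ['A', 'B']
ancestors(feat=C): ['A', 'C']
common: ['A']

Answer: A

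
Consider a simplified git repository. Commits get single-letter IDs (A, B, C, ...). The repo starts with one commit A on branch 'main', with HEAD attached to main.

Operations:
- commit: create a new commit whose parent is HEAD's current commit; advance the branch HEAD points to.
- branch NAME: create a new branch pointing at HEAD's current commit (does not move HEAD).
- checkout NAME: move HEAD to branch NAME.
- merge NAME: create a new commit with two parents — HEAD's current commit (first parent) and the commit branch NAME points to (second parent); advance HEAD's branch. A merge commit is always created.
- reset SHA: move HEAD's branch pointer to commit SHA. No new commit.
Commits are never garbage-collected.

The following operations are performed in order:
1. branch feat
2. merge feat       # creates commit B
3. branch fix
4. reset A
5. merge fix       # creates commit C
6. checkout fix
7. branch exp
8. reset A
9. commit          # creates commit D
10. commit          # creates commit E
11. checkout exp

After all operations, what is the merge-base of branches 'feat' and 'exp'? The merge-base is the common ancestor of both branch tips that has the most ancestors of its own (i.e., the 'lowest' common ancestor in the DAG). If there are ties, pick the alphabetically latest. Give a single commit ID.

After op 1 (branch): HEAD=main@A [feat=A main=A]
After op 2 (merge): HEAD=main@B [feat=A main=B]
After op 3 (branch): HEAD=main@B [feat=A fix=B main=B]
After op 4 (reset): HEAD=main@A [feat=A fix=B main=A]
After op 5 (merge): HEAD=main@C [feat=A fix=B main=C]
After op 6 (checkout): HEAD=fix@B [feat=A fix=B main=C]
After op 7 (branch): HEAD=fix@B [exp=B feat=A fix=B main=C]
After op 8 (reset): HEAD=fix@A [exp=B feat=A fix=A main=C]
After op 9 (commit): HEAD=fix@D [exp=B feat=A fix=D main=C]
After op 10 (commit): HEAD=fix@E [exp=B feat=A fix=E main=C]
After op 11 (checkout): HEAD=exp@B [exp=B feat=A fix=E main=C]
ancestors(feat=A): ['A']
ancestors(exp=B): ['A', 'B']
common: ['A']

Answer: A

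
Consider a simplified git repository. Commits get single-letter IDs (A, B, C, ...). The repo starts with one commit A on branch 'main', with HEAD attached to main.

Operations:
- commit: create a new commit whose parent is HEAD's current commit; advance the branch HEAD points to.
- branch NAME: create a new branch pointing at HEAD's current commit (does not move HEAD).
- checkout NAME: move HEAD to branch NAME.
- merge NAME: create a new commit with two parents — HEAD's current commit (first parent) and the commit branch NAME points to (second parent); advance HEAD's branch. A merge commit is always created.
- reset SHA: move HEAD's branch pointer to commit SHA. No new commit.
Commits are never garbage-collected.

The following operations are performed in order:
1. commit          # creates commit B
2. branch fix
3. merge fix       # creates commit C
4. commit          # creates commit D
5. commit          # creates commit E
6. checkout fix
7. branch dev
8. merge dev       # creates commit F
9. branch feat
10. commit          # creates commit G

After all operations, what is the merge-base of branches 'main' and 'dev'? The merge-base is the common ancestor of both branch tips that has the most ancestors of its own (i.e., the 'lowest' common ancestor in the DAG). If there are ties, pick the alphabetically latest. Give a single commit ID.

After op 1 (commit): HEAD=main@B [main=B]
After op 2 (branch): HEAD=main@B [fix=B main=B]
After op 3 (merge): HEAD=main@C [fix=B main=C]
After op 4 (commit): HEAD=main@D [fix=B main=D]
After op 5 (commit): HEAD=main@E [fix=B main=E]
After op 6 (checkout): HEAD=fix@B [fix=B main=E]
After op 7 (branch): HEAD=fix@B [dev=B fix=B main=E]
After op 8 (merge): HEAD=fix@F [dev=B fix=F main=E]
After op 9 (branch): HEAD=fix@F [dev=B feat=F fix=F main=E]
After op 10 (commit): HEAD=fix@G [dev=B feat=F fix=G main=E]
ancestors(main=E): ['A', 'B', 'C', 'D', 'E']
ancestors(dev=B): ['A', 'B']
common: ['A', 'B']

Answer: B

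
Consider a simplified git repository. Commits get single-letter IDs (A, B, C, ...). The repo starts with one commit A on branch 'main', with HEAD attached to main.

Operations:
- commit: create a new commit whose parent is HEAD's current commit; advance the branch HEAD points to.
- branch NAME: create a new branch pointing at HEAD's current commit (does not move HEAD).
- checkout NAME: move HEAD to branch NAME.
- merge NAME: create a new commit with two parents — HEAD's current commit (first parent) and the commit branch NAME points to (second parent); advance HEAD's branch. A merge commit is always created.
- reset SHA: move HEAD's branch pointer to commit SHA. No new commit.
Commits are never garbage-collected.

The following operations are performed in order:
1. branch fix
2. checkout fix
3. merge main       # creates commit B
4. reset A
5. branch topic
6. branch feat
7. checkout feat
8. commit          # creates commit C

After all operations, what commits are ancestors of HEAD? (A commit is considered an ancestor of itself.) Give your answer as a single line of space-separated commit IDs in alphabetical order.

Answer: A C

Derivation:
After op 1 (branch): HEAD=main@A [fix=A main=A]
After op 2 (checkout): HEAD=fix@A [fix=A main=A]
After op 3 (merge): HEAD=fix@B [fix=B main=A]
After op 4 (reset): HEAD=fix@A [fix=A main=A]
After op 5 (branch): HEAD=fix@A [fix=A main=A topic=A]
After op 6 (branch): HEAD=fix@A [feat=A fix=A main=A topic=A]
After op 7 (checkout): HEAD=feat@A [feat=A fix=A main=A topic=A]
After op 8 (commit): HEAD=feat@C [feat=C fix=A main=A topic=A]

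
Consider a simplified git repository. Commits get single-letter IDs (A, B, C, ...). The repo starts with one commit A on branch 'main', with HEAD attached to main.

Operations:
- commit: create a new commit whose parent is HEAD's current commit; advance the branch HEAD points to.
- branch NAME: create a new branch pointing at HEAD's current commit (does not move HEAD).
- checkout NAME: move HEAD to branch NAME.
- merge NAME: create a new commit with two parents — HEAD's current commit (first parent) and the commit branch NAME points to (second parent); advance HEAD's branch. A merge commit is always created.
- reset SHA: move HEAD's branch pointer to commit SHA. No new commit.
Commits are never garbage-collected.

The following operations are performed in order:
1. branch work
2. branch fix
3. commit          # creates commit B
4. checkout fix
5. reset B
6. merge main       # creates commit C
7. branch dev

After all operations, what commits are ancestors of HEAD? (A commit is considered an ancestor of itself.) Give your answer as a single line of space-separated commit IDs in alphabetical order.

Answer: A B C

Derivation:
After op 1 (branch): HEAD=main@A [main=A work=A]
After op 2 (branch): HEAD=main@A [fix=A main=A work=A]
After op 3 (commit): HEAD=main@B [fix=A main=B work=A]
After op 4 (checkout): HEAD=fix@A [fix=A main=B work=A]
After op 5 (reset): HEAD=fix@B [fix=B main=B work=A]
After op 6 (merge): HEAD=fix@C [fix=C main=B work=A]
After op 7 (branch): HEAD=fix@C [dev=C fix=C main=B work=A]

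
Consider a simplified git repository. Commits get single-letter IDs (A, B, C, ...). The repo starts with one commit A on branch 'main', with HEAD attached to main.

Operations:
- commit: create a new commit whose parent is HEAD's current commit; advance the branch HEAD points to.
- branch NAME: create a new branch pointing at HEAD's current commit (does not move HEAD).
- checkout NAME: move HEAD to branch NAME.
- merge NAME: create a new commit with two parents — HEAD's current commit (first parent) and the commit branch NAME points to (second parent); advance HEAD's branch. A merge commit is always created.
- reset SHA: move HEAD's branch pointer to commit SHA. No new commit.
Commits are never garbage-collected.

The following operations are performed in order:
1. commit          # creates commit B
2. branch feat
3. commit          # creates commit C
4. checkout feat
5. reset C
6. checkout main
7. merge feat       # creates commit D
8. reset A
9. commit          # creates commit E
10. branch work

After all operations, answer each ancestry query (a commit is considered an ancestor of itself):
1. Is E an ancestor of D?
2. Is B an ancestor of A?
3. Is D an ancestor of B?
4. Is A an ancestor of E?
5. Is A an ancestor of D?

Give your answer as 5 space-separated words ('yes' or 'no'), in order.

After op 1 (commit): HEAD=main@B [main=B]
After op 2 (branch): HEAD=main@B [feat=B main=B]
After op 3 (commit): HEAD=main@C [feat=B main=C]
After op 4 (checkout): HEAD=feat@B [feat=B main=C]
After op 5 (reset): HEAD=feat@C [feat=C main=C]
After op 6 (checkout): HEAD=main@C [feat=C main=C]
After op 7 (merge): HEAD=main@D [feat=C main=D]
After op 8 (reset): HEAD=main@A [feat=C main=A]
After op 9 (commit): HEAD=main@E [feat=C main=E]
After op 10 (branch): HEAD=main@E [feat=C main=E work=E]
ancestors(D) = {A,B,C,D}; E in? no
ancestors(A) = {A}; B in? no
ancestors(B) = {A,B}; D in? no
ancestors(E) = {A,E}; A in? yes
ancestors(D) = {A,B,C,D}; A in? yes

Answer: no no no yes yes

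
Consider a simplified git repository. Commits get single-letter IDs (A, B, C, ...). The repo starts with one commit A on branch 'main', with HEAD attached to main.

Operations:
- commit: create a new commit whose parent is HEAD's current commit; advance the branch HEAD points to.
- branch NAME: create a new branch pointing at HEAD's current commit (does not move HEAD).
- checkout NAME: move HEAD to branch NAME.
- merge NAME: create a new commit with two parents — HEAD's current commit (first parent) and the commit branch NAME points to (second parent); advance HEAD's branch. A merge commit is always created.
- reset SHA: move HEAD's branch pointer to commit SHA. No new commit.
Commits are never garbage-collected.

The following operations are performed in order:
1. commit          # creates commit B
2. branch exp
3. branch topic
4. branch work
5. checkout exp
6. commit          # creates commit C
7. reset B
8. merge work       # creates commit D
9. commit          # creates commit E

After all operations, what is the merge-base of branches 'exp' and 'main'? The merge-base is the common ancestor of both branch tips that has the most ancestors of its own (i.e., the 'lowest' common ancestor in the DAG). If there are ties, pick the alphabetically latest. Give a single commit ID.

Answer: B

Derivation:
After op 1 (commit): HEAD=main@B [main=B]
After op 2 (branch): HEAD=main@B [exp=B main=B]
After op 3 (branch): HEAD=main@B [exp=B main=B topic=B]
After op 4 (branch): HEAD=main@B [exp=B main=B topic=B work=B]
After op 5 (checkout): HEAD=exp@B [exp=B main=B topic=B work=B]
After op 6 (commit): HEAD=exp@C [exp=C main=B topic=B work=B]
After op 7 (reset): HEAD=exp@B [exp=B main=B topic=B work=B]
After op 8 (merge): HEAD=exp@D [exp=D main=B topic=B work=B]
After op 9 (commit): HEAD=exp@E [exp=E main=B topic=B work=B]
ancestors(exp=E): ['A', 'B', 'D', 'E']
ancestors(main=B): ['A', 'B']
common: ['A', 'B']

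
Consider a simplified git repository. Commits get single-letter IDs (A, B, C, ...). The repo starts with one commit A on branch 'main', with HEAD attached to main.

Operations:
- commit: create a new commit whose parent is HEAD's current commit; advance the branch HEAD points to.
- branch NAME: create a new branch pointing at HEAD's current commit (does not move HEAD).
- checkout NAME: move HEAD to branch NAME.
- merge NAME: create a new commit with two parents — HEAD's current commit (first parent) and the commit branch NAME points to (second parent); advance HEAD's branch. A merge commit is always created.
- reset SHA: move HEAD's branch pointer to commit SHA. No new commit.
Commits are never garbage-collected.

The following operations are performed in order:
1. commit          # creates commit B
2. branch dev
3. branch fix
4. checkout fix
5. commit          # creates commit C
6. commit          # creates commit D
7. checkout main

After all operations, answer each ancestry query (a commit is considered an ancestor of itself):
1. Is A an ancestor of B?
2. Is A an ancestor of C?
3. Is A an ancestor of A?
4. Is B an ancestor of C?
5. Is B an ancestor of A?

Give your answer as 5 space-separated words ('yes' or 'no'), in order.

Answer: yes yes yes yes no

Derivation:
After op 1 (commit): HEAD=main@B [main=B]
After op 2 (branch): HEAD=main@B [dev=B main=B]
After op 3 (branch): HEAD=main@B [dev=B fix=B main=B]
After op 4 (checkout): HEAD=fix@B [dev=B fix=B main=B]
After op 5 (commit): HEAD=fix@C [dev=B fix=C main=B]
After op 6 (commit): HEAD=fix@D [dev=B fix=D main=B]
After op 7 (checkout): HEAD=main@B [dev=B fix=D main=B]
ancestors(B) = {A,B}; A in? yes
ancestors(C) = {A,B,C}; A in? yes
ancestors(A) = {A}; A in? yes
ancestors(C) = {A,B,C}; B in? yes
ancestors(A) = {A}; B in? no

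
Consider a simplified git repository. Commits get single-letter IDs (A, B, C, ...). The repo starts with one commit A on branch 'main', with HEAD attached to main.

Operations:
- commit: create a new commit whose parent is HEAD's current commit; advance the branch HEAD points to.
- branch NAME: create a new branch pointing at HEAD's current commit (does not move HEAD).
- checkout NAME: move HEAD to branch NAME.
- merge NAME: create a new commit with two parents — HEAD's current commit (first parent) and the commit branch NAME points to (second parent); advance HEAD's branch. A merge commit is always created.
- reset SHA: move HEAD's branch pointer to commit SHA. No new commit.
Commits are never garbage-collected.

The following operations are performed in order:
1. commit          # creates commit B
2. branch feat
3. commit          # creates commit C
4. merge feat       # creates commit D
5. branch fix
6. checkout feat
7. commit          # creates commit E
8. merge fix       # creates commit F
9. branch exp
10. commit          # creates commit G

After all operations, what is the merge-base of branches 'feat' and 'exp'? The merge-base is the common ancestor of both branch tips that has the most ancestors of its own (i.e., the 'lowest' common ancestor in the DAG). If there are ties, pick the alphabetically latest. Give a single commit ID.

Answer: F

Derivation:
After op 1 (commit): HEAD=main@B [main=B]
After op 2 (branch): HEAD=main@B [feat=B main=B]
After op 3 (commit): HEAD=main@C [feat=B main=C]
After op 4 (merge): HEAD=main@D [feat=B main=D]
After op 5 (branch): HEAD=main@D [feat=B fix=D main=D]
After op 6 (checkout): HEAD=feat@B [feat=B fix=D main=D]
After op 7 (commit): HEAD=feat@E [feat=E fix=D main=D]
After op 8 (merge): HEAD=feat@F [feat=F fix=D main=D]
After op 9 (branch): HEAD=feat@F [exp=F feat=F fix=D main=D]
After op 10 (commit): HEAD=feat@G [exp=F feat=G fix=D main=D]
ancestors(feat=G): ['A', 'B', 'C', 'D', 'E', 'F', 'G']
ancestors(exp=F): ['A', 'B', 'C', 'D', 'E', 'F']
common: ['A', 'B', 'C', 'D', 'E', 'F']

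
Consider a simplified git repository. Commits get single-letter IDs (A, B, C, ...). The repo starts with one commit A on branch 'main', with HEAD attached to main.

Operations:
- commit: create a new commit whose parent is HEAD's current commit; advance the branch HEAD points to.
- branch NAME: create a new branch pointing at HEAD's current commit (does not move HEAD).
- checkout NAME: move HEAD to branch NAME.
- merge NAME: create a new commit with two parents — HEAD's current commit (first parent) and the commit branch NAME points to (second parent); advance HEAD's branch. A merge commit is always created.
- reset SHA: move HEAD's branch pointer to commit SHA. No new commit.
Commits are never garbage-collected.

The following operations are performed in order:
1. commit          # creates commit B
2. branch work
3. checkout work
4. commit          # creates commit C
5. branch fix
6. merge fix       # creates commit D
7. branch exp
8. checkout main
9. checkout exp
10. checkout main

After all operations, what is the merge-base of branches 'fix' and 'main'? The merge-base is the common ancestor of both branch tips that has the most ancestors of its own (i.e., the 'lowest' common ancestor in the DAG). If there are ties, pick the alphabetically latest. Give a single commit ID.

Answer: B

Derivation:
After op 1 (commit): HEAD=main@B [main=B]
After op 2 (branch): HEAD=main@B [main=B work=B]
After op 3 (checkout): HEAD=work@B [main=B work=B]
After op 4 (commit): HEAD=work@C [main=B work=C]
After op 5 (branch): HEAD=work@C [fix=C main=B work=C]
After op 6 (merge): HEAD=work@D [fix=C main=B work=D]
After op 7 (branch): HEAD=work@D [exp=D fix=C main=B work=D]
After op 8 (checkout): HEAD=main@B [exp=D fix=C main=B work=D]
After op 9 (checkout): HEAD=exp@D [exp=D fix=C main=B work=D]
After op 10 (checkout): HEAD=main@B [exp=D fix=C main=B work=D]
ancestors(fix=C): ['A', 'B', 'C']
ancestors(main=B): ['A', 'B']
common: ['A', 'B']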